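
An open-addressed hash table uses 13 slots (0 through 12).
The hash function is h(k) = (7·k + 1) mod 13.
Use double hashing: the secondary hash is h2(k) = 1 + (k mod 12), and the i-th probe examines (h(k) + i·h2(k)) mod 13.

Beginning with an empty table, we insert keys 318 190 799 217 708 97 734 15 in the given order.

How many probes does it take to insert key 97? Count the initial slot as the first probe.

3

318: h=4 → slot 4
190: h=5 → slot 5
799: h=4, h2=8, probe 4,12 → slot 12
217: h=12, h2=2, probe 12,1 → slot 1
708: h=4, h2=1, probe 4,5,6 → slot 6
97: h=4, h2=2, probe 4,6,8 → slot 8
734: h=4, h2=3, probe 4,7 → slot 7
15: h=2 → slot 2
Table: [-, 217, 15, -, 318, 190, 708, 734, 97, -, -, -, 799]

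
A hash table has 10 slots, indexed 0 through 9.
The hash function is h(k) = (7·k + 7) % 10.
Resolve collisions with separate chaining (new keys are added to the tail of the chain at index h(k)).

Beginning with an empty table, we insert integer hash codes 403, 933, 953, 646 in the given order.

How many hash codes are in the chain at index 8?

403 → bucket 8
933 → bucket 8 (collision)
953 → bucket 8 (collision)
646 → bucket 9
Final buckets:
0: _
1: _
2: _
3: _
4: _
5: _
6: _
7: _
8: 403 -> 933 -> 953
9: 646

3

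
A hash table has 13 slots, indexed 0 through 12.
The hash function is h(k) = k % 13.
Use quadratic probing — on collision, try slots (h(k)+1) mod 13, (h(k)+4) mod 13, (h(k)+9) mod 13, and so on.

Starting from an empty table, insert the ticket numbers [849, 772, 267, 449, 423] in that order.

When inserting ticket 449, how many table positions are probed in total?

2

Insert 849: h=4, slot 4 empty => index 4.
Insert 772: h=5, slot 5 empty => index 5.
Insert 267: h=7, slot 7 empty => index 7.
Insert 449: h=7, slot 7 occupied => index 8.
Insert 423: h=7, slots 7,8 occupied => index 11.
Table: [—, —, —, —, 849, 772, —, 267, 449, —, —, 423, —]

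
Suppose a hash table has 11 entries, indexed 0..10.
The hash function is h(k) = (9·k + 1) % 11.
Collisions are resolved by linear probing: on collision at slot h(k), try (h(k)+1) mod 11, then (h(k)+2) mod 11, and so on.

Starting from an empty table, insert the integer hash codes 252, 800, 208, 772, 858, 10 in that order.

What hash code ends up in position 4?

252: h=3 => slot 3
800: h=7 => slot 7
208: h=3, probe 3,4 => slot 4
772: h=8 => slot 8
858: h=1 => slot 1
10: h=3, probe 3,4,5 => slot 5
Table: [∅, 858, ∅, 252, 208, 10, ∅, 800, 772, ∅, ∅]

208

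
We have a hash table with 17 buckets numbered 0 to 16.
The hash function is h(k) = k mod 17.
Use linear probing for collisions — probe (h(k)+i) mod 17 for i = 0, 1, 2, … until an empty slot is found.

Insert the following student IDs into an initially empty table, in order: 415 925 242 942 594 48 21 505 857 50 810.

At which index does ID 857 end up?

415 hashes to 7; slot 7 is free -> place at 7.
925 hashes to 7; 7 taken -> place at 8.
242 hashes to 4; slot 4 is free -> place at 4.
942 hashes to 7; 7,8 taken -> place at 9.
594 hashes to 16; slot 16 is free -> place at 16.
48 hashes to 14; slot 14 is free -> place at 14.
21 hashes to 4; 4 taken -> place at 5.
505 hashes to 12; slot 12 is free -> place at 12.
857 hashes to 7; 7,8,9 taken -> place at 10.
50 hashes to 16; 16 taken -> place at 0.
810 hashes to 11; slot 11 is free -> place at 11.
Table: [50, _, _, _, 242, 21, _, 415, 925, 942, 857, 810, 505, _, 48, _, 594]

10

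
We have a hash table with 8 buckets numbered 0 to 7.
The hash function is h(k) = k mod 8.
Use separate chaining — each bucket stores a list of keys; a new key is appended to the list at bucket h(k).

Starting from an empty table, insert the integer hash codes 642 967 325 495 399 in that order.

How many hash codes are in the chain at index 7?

Insert 642: h=2, bucket 2 empty → new chain.
Insert 967: h=7, bucket 7 empty → new chain.
Insert 325: h=5, bucket 5 empty → new chain.
Insert 495: h=7, bucket 7 nonempty → append to chain.
Insert 399: h=7, bucket 7 nonempty → append to chain.
Final buckets:
0: ∅
1: ∅
2: 642
3: ∅
4: ∅
5: 325
6: ∅
7: 967 -> 495 -> 399

3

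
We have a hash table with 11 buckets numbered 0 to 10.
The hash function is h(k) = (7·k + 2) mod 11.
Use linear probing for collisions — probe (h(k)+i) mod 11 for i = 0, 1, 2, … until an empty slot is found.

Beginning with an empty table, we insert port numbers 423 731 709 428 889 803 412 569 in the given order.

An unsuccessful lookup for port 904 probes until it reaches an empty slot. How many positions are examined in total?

5

Insert 423: h=4, slot 4 empty -> index 4.
Insert 731: h=4, slot 4 occupied -> index 5.
Insert 709: h=4, slots 4,5 occupied -> index 6.
Insert 428: h=6, slot 6 occupied -> index 7.
Insert 889: h=10, slot 10 empty -> index 10.
Insert 803: h=2, slot 2 empty -> index 2.
Insert 412: h=4, slots 4,5,6,7 occupied -> index 8.
Insert 569: h=3, slot 3 empty -> index 3.
Table: [—, —, 803, 569, 423, 731, 709, 428, 412, —, 889]
Lookup 904: h=5, probe 5,6,7,8,9 → slot 9 empty, not found.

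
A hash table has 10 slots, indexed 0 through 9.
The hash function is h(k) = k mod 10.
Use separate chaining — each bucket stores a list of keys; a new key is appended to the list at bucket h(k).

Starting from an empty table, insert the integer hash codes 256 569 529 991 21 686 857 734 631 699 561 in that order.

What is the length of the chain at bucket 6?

2

256 → bucket 6
569 → bucket 9
529 → bucket 9 (collision)
991 → bucket 1
21 → bucket 1 (collision)
686 → bucket 6 (collision)
857 → bucket 7
734 → bucket 4
631 → bucket 1 (collision)
699 → bucket 9 (collision)
561 → bucket 1 (collision)
Final buckets:
0: .
1: 991 -> 21 -> 631 -> 561
2: .
3: .
4: 734
5: .
6: 256 -> 686
7: 857
8: .
9: 569 -> 529 -> 699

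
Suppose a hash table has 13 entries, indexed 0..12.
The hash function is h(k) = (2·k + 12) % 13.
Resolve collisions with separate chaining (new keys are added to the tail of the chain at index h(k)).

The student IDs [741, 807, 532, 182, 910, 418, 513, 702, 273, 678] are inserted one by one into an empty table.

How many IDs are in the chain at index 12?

741 -> bucket 12
807 -> bucket 1
532 -> bucket 10
182 -> bucket 12 (collision)
910 -> bucket 12 (collision)
418 -> bucket 3
513 -> bucket 11
702 -> bucket 12 (collision)
273 -> bucket 12 (collision)
678 -> bucket 3 (collision)
Final buckets:
0: ∅
1: 807
2: ∅
3: 418 -> 678
4: ∅
5: ∅
6: ∅
7: ∅
8: ∅
9: ∅
10: 532
11: 513
12: 741 -> 182 -> 910 -> 702 -> 273

5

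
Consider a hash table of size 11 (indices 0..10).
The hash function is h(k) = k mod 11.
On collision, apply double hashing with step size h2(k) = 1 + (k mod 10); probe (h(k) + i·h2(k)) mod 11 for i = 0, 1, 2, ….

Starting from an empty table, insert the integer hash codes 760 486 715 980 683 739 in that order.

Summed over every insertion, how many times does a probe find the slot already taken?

6

760 hashes to 1; slot 1 is free → place at 1.
486 hashes to 2; slot 2 is free → place at 2.
715 hashes to 0; slot 0 is free → place at 0.
980 hashes to 1, h2=1; 1,2 taken → place at 3.
683 hashes to 1, h2=4; 1 taken → place at 5.
739 hashes to 2, h2=10; 2,1,0 taken → place at 10.
Table: [715, 760, 486, 980, ∅, 683, ∅, ∅, ∅, ∅, 739]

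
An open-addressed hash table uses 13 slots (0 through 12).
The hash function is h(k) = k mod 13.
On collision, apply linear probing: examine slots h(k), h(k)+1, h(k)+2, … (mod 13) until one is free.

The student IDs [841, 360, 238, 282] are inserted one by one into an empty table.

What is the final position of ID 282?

841 hashes to 9; slot 9 is free -> place at 9.
360 hashes to 9; 9 taken -> place at 10.
238 hashes to 4; slot 4 is free -> place at 4.
282 hashes to 9; 9,10 taken -> place at 11.
Table: [—, —, —, —, 238, —, —, —, —, 841, 360, 282, —]

11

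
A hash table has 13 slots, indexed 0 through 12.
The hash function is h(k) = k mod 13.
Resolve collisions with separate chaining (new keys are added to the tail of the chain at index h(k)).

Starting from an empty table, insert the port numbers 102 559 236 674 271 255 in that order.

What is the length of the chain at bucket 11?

3

102 → bucket 11
559 → bucket 0
236 → bucket 2
674 → bucket 11 (collision)
271 → bucket 11 (collision)
255 → bucket 8
Final buckets:
0: 559
1: ∅
2: 236
3: ∅
4: ∅
5: ∅
6: ∅
7: ∅
8: 255
9: ∅
10: ∅
11: 102 -> 674 -> 271
12: ∅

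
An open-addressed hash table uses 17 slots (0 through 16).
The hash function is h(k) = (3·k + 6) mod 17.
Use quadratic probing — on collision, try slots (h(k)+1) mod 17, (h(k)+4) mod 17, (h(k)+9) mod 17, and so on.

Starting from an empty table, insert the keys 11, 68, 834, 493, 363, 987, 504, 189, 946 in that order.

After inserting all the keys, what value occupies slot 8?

Insert 11: h=5, slot 5 empty → index 5.
Insert 68: h=6, slot 6 empty → index 6.
Insert 834: h=9, slot 9 empty → index 9.
Insert 493: h=6, slot 6 occupied → index 7.
Insert 363: h=7, slot 7 occupied → index 8.
Insert 987: h=9, slot 9 occupied → index 10.
Insert 504: h=5, slots 5,6,9 occupied → index 14.
Insert 189: h=12, slot 12 empty → index 12.
Insert 946: h=5, slots 5,6,9,14 occupied → index 4.
Table: [., ., ., ., 946, 11, 68, 493, 363, 834, 987, ., 189, ., 504, ., .]

363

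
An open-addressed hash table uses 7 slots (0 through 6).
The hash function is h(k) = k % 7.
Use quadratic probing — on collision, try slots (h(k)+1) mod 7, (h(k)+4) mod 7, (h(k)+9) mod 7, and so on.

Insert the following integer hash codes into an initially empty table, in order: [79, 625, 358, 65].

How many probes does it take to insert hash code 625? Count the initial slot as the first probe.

2

79: h=2 -> slot 2
625: h=2, probe 2,3 -> slot 3
358: h=1 -> slot 1
65: h=2, probe 2,3,6 -> slot 6
Table: [_, 358, 79, 625, _, _, 65]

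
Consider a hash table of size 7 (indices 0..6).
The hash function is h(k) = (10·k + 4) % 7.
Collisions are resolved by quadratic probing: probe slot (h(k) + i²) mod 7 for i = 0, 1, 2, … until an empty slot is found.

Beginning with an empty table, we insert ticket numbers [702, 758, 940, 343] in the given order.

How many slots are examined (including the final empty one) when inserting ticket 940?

3

702 hashes to 3; slot 3 is free → place at 3.
758 hashes to 3; 3 taken → place at 4.
940 hashes to 3; 3,4 taken → place at 0.
343 hashes to 4; 4 taken → place at 5.
Table: [940, ., ., 702, 758, 343, .]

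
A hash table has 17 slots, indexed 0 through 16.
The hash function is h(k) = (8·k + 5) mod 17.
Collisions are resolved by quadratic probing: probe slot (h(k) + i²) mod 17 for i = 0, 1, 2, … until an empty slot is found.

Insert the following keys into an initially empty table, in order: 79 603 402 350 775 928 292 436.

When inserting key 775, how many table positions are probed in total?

79 hashes to 8; slot 8 is free => place at 8.
603 hashes to 1; slot 1 is free => place at 1.
402 hashes to 8; 8 taken => place at 9.
350 hashes to 0; slot 0 is free => place at 0.
775 hashes to 0; 0,1 taken => place at 4.
928 hashes to 0; 0,1,4,9 taken => place at 16.
292 hashes to 12; slot 12 is free => place at 12.
436 hashes to 8; 8,9,12,0 taken => place at 7.
Table: [350, 603, —, —, 775, —, —, 436, 79, 402, —, —, 292, —, —, —, 928]

3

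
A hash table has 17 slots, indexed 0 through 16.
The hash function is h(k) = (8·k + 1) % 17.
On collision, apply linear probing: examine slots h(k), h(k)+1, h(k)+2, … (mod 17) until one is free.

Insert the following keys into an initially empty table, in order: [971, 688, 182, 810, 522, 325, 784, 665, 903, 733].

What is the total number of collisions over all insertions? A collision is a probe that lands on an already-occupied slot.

18

971: h=0 → slot 0
688: h=14 → slot 14
182: h=12 → slot 12
810: h=4 → slot 4
522: h=12, probe 12,13 → slot 13
325: h=0, probe 0,1 → slot 1
784: h=0, probe 0,1,2 → slot 2
665: h=0, probe 0,1,2,3 → slot 3
903: h=0, probe 0,1,2,3,4,5 → slot 5
733: h=0, probe 0,1,2,3,4,5,6 → slot 6
Table: [971, 325, 784, 665, 810, 903, 733, ., ., ., ., ., 182, 522, 688, ., .]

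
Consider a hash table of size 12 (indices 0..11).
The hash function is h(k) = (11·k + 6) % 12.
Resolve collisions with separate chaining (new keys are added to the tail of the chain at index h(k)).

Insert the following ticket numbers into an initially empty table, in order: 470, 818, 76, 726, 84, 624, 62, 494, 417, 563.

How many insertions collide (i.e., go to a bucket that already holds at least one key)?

4

Insert 470: h=4, bucket 4 empty → new chain.
Insert 818: h=4, bucket 4 nonempty → append to chain.
Insert 76: h=2, bucket 2 empty → new chain.
Insert 726: h=0, bucket 0 empty → new chain.
Insert 84: h=6, bucket 6 empty → new chain.
Insert 624: h=6, bucket 6 nonempty → append to chain.
Insert 62: h=4, bucket 4 nonempty → append to chain.
Insert 494: h=4, bucket 4 nonempty → append to chain.
Insert 417: h=9, bucket 9 empty → new chain.
Insert 563: h=7, bucket 7 empty → new chain.
Final buckets:
0: 726
1: —
2: 76
3: —
4: 470 -> 818 -> 62 -> 494
5: —
6: 84 -> 624
7: 563
8: —
9: 417
10: —
11: —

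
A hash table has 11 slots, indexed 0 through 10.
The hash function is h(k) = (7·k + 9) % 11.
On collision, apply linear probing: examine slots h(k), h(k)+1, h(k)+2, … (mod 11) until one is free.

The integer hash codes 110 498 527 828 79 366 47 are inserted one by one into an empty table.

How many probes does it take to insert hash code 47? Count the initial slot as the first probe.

7

110: h=9 → slot 9
498: h=8 → slot 8
527: h=2 → slot 2
828: h=8, probe 8,9,10 → slot 10
79: h=1 → slot 1
366: h=8, probe 8,9,10,0 → slot 0
47: h=8, probe 8,9,10,0,1,2,3 → slot 3
Table: [366, 79, 527, 47, -, -, -, -, 498, 110, 828]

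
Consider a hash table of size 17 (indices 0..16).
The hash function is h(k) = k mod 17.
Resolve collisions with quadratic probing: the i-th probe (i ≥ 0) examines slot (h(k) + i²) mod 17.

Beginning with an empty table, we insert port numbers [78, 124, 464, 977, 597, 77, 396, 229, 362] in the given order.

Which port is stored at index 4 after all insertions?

78: h=10 -> slot 10
124: h=5 -> slot 5
464: h=5, probe 5,6 -> slot 6
977: h=8 -> slot 8
597: h=2 -> slot 2
77: h=9 -> slot 9
396: h=5, probe 5,6,9,14 -> slot 14
229: h=8, probe 8,9,12 -> slot 12
362: h=5, probe 5,6,9,14,4 -> slot 4
Table: [_, _, 597, _, 362, 124, 464, _, 977, 77, 78, _, 229, _, 396, _, _]

362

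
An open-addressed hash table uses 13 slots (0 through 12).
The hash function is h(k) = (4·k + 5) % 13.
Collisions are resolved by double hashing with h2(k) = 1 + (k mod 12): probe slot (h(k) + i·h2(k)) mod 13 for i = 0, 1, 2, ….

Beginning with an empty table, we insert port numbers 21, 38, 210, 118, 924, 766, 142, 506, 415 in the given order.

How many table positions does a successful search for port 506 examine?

Insert 21: h=11, slot 11 empty => index 11.
Insert 38: h=1, slot 1 empty => index 1.
Insert 210: h=0, slot 0 empty => index 0.
Insert 118: h=9, slot 9 empty => index 9.
Insert 924: h=9, h2=1, slot 9 occupied => index 10.
Insert 766: h=1, h2=11, slot 1 occupied => index 12.
Insert 142: h=1, h2=11, slots 1,12,10 occupied => index 8.
Insert 506: h=1, h2=3, slot 1 occupied => index 4.
Insert 415: h=1, h2=8, slots 1,9,4,12 occupied => index 7.
Table: [210, 38, -, -, 506, -, -, 415, 142, 118, 924, 21, 766]
Lookup 506: h=1, h2=3, probe 1,4 → found at 4.

2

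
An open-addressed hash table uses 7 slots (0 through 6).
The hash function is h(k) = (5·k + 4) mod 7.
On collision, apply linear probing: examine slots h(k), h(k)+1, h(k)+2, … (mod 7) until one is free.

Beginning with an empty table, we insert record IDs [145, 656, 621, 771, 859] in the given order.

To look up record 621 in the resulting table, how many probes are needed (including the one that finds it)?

3

Insert 145: h=1, slot 1 empty -> index 1.
Insert 656: h=1, slot 1 occupied -> index 2.
Insert 621: h=1, slots 1,2 occupied -> index 3.
Insert 771: h=2, slots 2,3 occupied -> index 4.
Insert 859: h=1, slots 1,2,3,4 occupied -> index 5.
Table: [∅, 145, 656, 621, 771, 859, ∅]
Lookup 621: h=1, probe 1,2,3 → found at 3.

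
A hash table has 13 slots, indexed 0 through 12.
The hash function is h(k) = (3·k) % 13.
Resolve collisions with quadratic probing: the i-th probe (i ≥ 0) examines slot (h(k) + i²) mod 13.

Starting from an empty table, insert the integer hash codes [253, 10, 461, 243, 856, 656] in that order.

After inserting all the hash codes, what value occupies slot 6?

461

Insert 253: h=5, slot 5 empty => index 5.
Insert 10: h=4, slot 4 empty => index 4.
Insert 461: h=5, slot 5 occupied => index 6.
Insert 243: h=1, slot 1 empty => index 1.
Insert 856: h=7, slot 7 empty => index 7.
Insert 656: h=5, slots 5,6 occupied => index 9.
Table: [∅, 243, ∅, ∅, 10, 253, 461, 856, ∅, 656, ∅, ∅, ∅]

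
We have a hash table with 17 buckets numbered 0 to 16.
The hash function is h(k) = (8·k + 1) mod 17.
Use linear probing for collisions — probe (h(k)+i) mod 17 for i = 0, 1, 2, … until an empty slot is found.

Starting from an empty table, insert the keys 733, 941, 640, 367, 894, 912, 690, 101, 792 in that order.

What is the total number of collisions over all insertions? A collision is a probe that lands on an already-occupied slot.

733 hashes to 0; slot 0 is free -> place at 0.
941 hashes to 15; slot 15 is free -> place at 15.
640 hashes to 4; slot 4 is free -> place at 4.
367 hashes to 13; slot 13 is free -> place at 13.
894 hashes to 13; 13 taken -> place at 14.
912 hashes to 4; 4 taken -> place at 5.
690 hashes to 13; 13,14,15 taken -> place at 16.
101 hashes to 10; slot 10 is free -> place at 10.
792 hashes to 13; 13,14,15,16,0 taken -> place at 1.
Table: [733, 792, -, -, 640, 912, -, -, -, -, 101, -, -, 367, 894, 941, 690]

10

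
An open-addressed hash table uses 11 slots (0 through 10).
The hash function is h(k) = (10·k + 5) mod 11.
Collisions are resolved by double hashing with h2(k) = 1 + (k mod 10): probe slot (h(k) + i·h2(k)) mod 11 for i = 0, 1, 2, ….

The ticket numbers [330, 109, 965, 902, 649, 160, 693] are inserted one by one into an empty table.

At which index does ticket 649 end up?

4

330 hashes to 5; slot 5 is free → place at 5.
109 hashes to 6; slot 6 is free → place at 6.
965 hashes to 8; slot 8 is free → place at 8.
902 hashes to 5, h2=3; 5,8 taken → place at 0.
649 hashes to 5, h2=10; 5 taken → place at 4.
160 hashes to 10; slot 10 is free → place at 10.
693 hashes to 5, h2=4; 5 taken → place at 9.
Table: [902, ., ., ., 649, 330, 109, ., 965, 693, 160]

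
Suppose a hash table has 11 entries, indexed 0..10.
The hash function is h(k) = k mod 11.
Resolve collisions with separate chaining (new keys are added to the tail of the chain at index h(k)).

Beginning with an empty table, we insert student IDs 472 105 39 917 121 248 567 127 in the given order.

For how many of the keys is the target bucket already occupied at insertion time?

4

Insert 472: h=10, bucket 10 empty → new chain.
Insert 105: h=6, bucket 6 empty → new chain.
Insert 39: h=6, bucket 6 nonempty → append to chain.
Insert 917: h=4, bucket 4 empty → new chain.
Insert 121: h=0, bucket 0 empty → new chain.
Insert 248: h=6, bucket 6 nonempty → append to chain.
Insert 567: h=6, bucket 6 nonempty → append to chain.
Insert 127: h=6, bucket 6 nonempty → append to chain.
Final buckets:
0: 121
1: —
2: —
3: —
4: 917
5: —
6: 105 -> 39 -> 248 -> 567 -> 127
7: —
8: —
9: —
10: 472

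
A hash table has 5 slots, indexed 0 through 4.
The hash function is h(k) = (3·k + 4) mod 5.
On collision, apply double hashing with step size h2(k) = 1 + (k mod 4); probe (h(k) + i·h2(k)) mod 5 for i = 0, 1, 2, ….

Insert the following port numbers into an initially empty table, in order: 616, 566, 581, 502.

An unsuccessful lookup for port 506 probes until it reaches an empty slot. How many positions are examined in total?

4

Insert 616: h=2, slot 2 empty → index 2.
Insert 566: h=2, h2=3, slot 2 occupied → index 0.
Insert 581: h=2, h2=2, slot 2 occupied → index 4.
Insert 502: h=0, h2=3, slot 0 occupied → index 3.
Table: [566, ∅, 616, 502, 581]
Lookup 506: h=2, h2=3, probe 2,0,3,1 → slot 1 empty, not found.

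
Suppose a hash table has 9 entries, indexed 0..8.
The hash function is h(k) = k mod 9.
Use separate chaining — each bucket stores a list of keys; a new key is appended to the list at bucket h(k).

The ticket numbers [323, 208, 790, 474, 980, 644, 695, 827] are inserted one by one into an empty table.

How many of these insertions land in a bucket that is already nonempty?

2

Insert 323: h=8, bucket 8 empty → new chain.
Insert 208: h=1, bucket 1 empty → new chain.
Insert 790: h=7, bucket 7 empty → new chain.
Insert 474: h=6, bucket 6 empty → new chain.
Insert 980: h=8, bucket 8 nonempty → append to chain.
Insert 644: h=5, bucket 5 empty → new chain.
Insert 695: h=2, bucket 2 empty → new chain.
Insert 827: h=8, bucket 8 nonempty → append to chain.
Final buckets:
0: -
1: 208
2: 695
3: -
4: -
5: 644
6: 474
7: 790
8: 323 -> 980 -> 827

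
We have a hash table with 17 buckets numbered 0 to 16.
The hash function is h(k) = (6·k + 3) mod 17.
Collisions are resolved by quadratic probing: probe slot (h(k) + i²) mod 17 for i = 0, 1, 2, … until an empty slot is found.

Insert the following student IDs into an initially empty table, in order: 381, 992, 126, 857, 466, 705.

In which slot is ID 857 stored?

381 hashes to 11; slot 11 is free → place at 11.
992 hashes to 5; slot 5 is free → place at 5.
126 hashes to 11; 11 taken → place at 12.
857 hashes to 11; 11,12 taken → place at 15.
466 hashes to 11; 11,12,15 taken → place at 3.
705 hashes to 0; slot 0 is free → place at 0.
Table: [705, ∅, ∅, 466, ∅, 992, ∅, ∅, ∅, ∅, ∅, 381, 126, ∅, ∅, 857, ∅]

15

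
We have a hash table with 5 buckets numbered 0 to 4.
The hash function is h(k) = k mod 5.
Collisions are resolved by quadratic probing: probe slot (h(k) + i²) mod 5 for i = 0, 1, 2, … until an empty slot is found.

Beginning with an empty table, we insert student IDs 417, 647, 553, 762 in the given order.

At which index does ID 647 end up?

Insert 417: h=2, slot 2 empty -> index 2.
Insert 647: h=2, slot 2 occupied -> index 3.
Insert 553: h=3, slot 3 occupied -> index 4.
Insert 762: h=2, slots 2,3 occupied -> index 1.
Table: [—, 762, 417, 647, 553]

3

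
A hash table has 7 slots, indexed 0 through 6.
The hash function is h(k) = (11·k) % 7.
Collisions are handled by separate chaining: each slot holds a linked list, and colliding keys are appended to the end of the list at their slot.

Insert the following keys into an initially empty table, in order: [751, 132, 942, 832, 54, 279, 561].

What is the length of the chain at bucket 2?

1

751 -> bucket 1
132 -> bucket 3
942 -> bucket 2
832 -> bucket 3 (collision)
54 -> bucket 6
279 -> bucket 3 (collision)
561 -> bucket 4
Final buckets:
0: —
1: 751
2: 942
3: 132 -> 832 -> 279
4: 561
5: —
6: 54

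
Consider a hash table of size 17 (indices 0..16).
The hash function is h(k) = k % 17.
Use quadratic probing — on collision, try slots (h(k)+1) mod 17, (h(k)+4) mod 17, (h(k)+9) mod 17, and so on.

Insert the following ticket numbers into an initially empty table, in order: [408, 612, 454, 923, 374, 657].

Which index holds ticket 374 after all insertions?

Insert 408: h=0, slot 0 empty => index 0.
Insert 612: h=0, slot 0 occupied => index 1.
Insert 454: h=12, slot 12 empty => index 12.
Insert 923: h=5, slot 5 empty => index 5.
Insert 374: h=0, slots 0,1 occupied => index 4.
Insert 657: h=11, slot 11 empty => index 11.
Table: [408, 612, _, _, 374, 923, _, _, _, _, _, 657, 454, _, _, _, _]

4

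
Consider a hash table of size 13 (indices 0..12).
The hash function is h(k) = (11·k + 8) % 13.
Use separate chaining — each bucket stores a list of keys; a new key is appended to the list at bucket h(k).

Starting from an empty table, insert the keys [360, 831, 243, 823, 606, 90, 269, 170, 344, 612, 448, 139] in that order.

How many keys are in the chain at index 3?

4

360 -> bucket 3
831 -> bucket 10
243 -> bucket 3 (collision)
823 -> bucket 0
606 -> bucket 5
90 -> bucket 10 (collision)
269 -> bucket 3 (collision)
170 -> bucket 6
344 -> bucket 9
612 -> bucket 6 (collision)
448 -> bucket 9 (collision)
139 -> bucket 3 (collision)
Final buckets:
0: 823
1: —
2: —
3: 360 -> 243 -> 269 -> 139
4: —
5: 606
6: 170 -> 612
7: —
8: —
9: 344 -> 448
10: 831 -> 90
11: —
12: —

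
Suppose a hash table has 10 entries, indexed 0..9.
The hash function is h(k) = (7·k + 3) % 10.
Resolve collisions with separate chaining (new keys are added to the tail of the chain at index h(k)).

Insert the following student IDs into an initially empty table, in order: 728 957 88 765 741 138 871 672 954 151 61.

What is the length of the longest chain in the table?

728 -> bucket 9
957 -> bucket 2
88 -> bucket 9 (collision)
765 -> bucket 8
741 -> bucket 0
138 -> bucket 9 (collision)
871 -> bucket 0 (collision)
672 -> bucket 7
954 -> bucket 1
151 -> bucket 0 (collision)
61 -> bucket 0 (collision)
Final buckets:
0: 741 -> 871 -> 151 -> 61
1: 954
2: 957
3: -
4: -
5: -
6: -
7: 672
8: 765
9: 728 -> 88 -> 138

4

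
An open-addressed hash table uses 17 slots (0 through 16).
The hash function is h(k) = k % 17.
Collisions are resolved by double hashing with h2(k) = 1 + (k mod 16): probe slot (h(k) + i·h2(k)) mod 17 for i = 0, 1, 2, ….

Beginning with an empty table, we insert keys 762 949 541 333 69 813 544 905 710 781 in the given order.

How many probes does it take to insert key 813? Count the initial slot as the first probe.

3

762: h=14 → slot 14
949: h=14, h2=6, probe 14,3 → slot 3
541: h=14, h2=14, probe 14,11 → slot 11
333: h=10 → slot 10
69: h=1 → slot 1
813: h=14, h2=14, probe 14,11,8 → slot 8
544: h=0 → slot 0
905: h=4 → slot 4
710: h=13 → slot 13
781: h=16 → slot 16
Table: [544, 69, -, 949, 905, -, -, -, 813, -, 333, 541, -, 710, 762, -, 781]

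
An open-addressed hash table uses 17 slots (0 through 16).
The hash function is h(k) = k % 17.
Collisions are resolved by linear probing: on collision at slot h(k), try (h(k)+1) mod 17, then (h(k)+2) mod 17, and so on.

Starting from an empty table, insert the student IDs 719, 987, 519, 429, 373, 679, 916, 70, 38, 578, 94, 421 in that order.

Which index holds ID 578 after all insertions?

719: h=5 -> slot 5
987: h=1 -> slot 1
519: h=9 -> slot 9
429: h=4 -> slot 4
373: h=16 -> slot 16
679: h=16, probe 16,0 -> slot 0
916: h=15 -> slot 15
70: h=2 -> slot 2
38: h=4, probe 4,5,6 -> slot 6
578: h=0, probe 0,1,2,3 -> slot 3
94: h=9, probe 9,10 -> slot 10
421: h=13 -> slot 13
Table: [679, 987, 70, 578, 429, 719, 38, ., ., 519, 94, ., ., 421, ., 916, 373]

3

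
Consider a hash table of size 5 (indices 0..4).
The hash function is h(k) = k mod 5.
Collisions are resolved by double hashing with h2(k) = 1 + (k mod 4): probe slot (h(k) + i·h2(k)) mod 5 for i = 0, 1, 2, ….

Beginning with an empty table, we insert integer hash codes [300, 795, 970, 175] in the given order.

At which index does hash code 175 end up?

2

300 hashes to 0; slot 0 is free => place at 0.
795 hashes to 0, h2=4; 0 taken => place at 4.
970 hashes to 0, h2=3; 0 taken => place at 3.
175 hashes to 0, h2=4; 0,4,3 taken => place at 2.
Table: [300, —, 175, 970, 795]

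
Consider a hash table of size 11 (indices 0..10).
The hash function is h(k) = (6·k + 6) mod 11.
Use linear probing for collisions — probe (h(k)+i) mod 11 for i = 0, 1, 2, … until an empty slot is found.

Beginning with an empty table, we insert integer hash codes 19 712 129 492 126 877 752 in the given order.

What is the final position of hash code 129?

1

19: h=10 -> slot 10
712: h=10, probe 10,0 -> slot 0
129: h=10, probe 10,0,1 -> slot 1
492: h=10, probe 10,0,1,2 -> slot 2
126: h=3 -> slot 3
877: h=10, probe 10,0,1,2,3,4 -> slot 4
752: h=8 -> slot 8
Table: [712, 129, 492, 126, 877, —, —, —, 752, —, 19]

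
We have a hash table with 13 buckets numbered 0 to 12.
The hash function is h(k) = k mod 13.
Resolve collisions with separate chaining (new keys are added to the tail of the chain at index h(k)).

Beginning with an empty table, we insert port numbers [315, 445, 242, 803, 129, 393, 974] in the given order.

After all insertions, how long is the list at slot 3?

3

315 -> bucket 3
445 -> bucket 3 (collision)
242 -> bucket 8
803 -> bucket 10
129 -> bucket 12
393 -> bucket 3 (collision)
974 -> bucket 12 (collision)
Final buckets:
0: .
1: .
2: .
3: 315 -> 445 -> 393
4: .
5: .
6: .
7: .
8: 242
9: .
10: 803
11: .
12: 129 -> 974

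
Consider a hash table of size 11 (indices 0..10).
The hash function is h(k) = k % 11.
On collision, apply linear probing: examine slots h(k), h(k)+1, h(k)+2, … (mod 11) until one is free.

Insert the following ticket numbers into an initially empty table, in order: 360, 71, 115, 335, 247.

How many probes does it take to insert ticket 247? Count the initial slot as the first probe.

5

360: h=8 -> slot 8
71: h=5 -> slot 5
115: h=5, probe 5,6 -> slot 6
335: h=5, probe 5,6,7 -> slot 7
247: h=5, probe 5,6,7,8,9 -> slot 9
Table: [., ., ., ., ., 71, 115, 335, 360, 247, .]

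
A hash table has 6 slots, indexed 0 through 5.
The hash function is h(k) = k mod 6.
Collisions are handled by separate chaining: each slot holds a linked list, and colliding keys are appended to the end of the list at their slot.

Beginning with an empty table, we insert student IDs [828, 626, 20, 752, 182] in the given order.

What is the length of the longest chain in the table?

4

828 -> bucket 0
626 -> bucket 2
20 -> bucket 2 (collision)
752 -> bucket 2 (collision)
182 -> bucket 2 (collision)
Final buckets:
0: 828
1: —
2: 626 -> 20 -> 752 -> 182
3: —
4: —
5: —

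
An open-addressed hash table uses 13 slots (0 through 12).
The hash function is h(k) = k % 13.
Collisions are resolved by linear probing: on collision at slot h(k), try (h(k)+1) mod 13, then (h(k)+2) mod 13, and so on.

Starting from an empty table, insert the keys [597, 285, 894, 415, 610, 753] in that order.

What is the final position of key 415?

1

Insert 597: h=12, slot 12 empty → index 12.
Insert 285: h=12, slot 12 occupied → index 0.
Insert 894: h=10, slot 10 empty → index 10.
Insert 415: h=12, slots 12,0 occupied → index 1.
Insert 610: h=12, slots 12,0,1 occupied → index 2.
Insert 753: h=12, slots 12,0,1,2 occupied → index 3.
Table: [285, 415, 610, 753, -, -, -, -, -, -, 894, -, 597]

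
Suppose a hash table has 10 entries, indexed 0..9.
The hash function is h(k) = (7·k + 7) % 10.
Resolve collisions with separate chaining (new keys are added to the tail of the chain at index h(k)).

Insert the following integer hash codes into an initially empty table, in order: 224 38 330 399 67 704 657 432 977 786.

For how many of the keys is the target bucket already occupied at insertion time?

Insert 224: h=5, bucket 5 empty → new chain.
Insert 38: h=3, bucket 3 empty → new chain.
Insert 330: h=7, bucket 7 empty → new chain.
Insert 399: h=0, bucket 0 empty → new chain.
Insert 67: h=6, bucket 6 empty → new chain.
Insert 704: h=5, bucket 5 nonempty → append to chain.
Insert 657: h=6, bucket 6 nonempty → append to chain.
Insert 432: h=1, bucket 1 empty → new chain.
Insert 977: h=6, bucket 6 nonempty → append to chain.
Insert 786: h=9, bucket 9 empty → new chain.
Final buckets:
0: 399
1: 432
2: ∅
3: 38
4: ∅
5: 224 -> 704
6: 67 -> 657 -> 977
7: 330
8: ∅
9: 786

3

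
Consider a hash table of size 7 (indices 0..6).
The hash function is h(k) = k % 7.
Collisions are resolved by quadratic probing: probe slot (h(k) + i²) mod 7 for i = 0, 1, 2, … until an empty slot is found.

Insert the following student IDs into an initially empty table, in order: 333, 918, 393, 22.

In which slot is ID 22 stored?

5

Insert 333: h=4, slot 4 empty → index 4.
Insert 918: h=1, slot 1 empty → index 1.
Insert 393: h=1, slot 1 occupied → index 2.
Insert 22: h=1, slots 1,2 occupied → index 5.
Table: [-, 918, 393, -, 333, 22, -]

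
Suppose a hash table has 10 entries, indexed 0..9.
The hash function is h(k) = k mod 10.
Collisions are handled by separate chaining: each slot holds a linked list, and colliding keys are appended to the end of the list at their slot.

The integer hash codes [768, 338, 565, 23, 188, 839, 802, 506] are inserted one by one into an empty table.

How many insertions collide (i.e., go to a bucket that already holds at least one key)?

Insert 768: h=8, bucket 8 empty → new chain.
Insert 338: h=8, bucket 8 nonempty → append to chain.
Insert 565: h=5, bucket 5 empty → new chain.
Insert 23: h=3, bucket 3 empty → new chain.
Insert 188: h=8, bucket 8 nonempty → append to chain.
Insert 839: h=9, bucket 9 empty → new chain.
Insert 802: h=2, bucket 2 empty → new chain.
Insert 506: h=6, bucket 6 empty → new chain.
Final buckets:
0: -
1: -
2: 802
3: 23
4: -
5: 565
6: 506
7: -
8: 768 -> 338 -> 188
9: 839

2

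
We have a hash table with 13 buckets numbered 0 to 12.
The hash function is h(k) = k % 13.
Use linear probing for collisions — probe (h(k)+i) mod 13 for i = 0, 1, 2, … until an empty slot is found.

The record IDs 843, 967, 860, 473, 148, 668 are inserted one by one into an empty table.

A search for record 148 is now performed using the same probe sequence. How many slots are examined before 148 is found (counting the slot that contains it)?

3

843 hashes to 11; slot 11 is free -> place at 11.
967 hashes to 5; slot 5 is free -> place at 5.
860 hashes to 2; slot 2 is free -> place at 2.
473 hashes to 5; 5 taken -> place at 6.
148 hashes to 5; 5,6 taken -> place at 7.
668 hashes to 5; 5,6,7 taken -> place at 8.
Table: [-, -, 860, -, -, 967, 473, 148, 668, -, -, 843, -]
Lookup 148: h=5, probe 5,6,7 → found at 7.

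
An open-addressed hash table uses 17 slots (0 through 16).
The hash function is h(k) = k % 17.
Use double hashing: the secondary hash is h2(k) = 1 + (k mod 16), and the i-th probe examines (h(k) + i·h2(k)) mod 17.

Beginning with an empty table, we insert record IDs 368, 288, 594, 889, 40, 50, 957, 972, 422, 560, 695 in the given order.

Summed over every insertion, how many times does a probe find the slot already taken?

8

Insert 368: h=11, slot 11 empty → index 11.
Insert 288: h=16, slot 16 empty → index 16.
Insert 594: h=16, h2=3, slot 16 occupied → index 2.
Insert 889: h=5, slot 5 empty → index 5.
Insert 40: h=6, slot 6 empty → index 6.
Insert 50: h=16, h2=3, slots 16,2,5 occupied → index 8.
Insert 957: h=5, h2=14, slots 5,2,16 occupied → index 13.
Insert 972: h=3, slot 3 empty → index 3.
Insert 422: h=14, slot 14 empty → index 14.
Insert 560: h=16, h2=1, slot 16 occupied → index 0.
Insert 695: h=15, slot 15 empty → index 15.
Table: [560, —, 594, 972, —, 889, 40, —, 50, —, —, 368, —, 957, 422, 695, 288]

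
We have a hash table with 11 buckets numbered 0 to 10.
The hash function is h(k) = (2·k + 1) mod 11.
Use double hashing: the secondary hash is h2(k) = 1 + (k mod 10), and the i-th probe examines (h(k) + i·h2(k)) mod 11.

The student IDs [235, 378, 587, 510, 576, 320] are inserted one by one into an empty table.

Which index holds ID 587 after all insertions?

Insert 235: h=9, slot 9 empty => index 9.
Insert 378: h=9, h2=9, slot 9 occupied => index 7.
Insert 587: h=9, h2=8, slot 9 occupied => index 6.
Insert 510: h=9, h2=1, slot 9 occupied => index 10.
Insert 576: h=9, h2=7, slot 9 occupied => index 5.
Insert 320: h=3, slot 3 empty => index 3.
Table: [—, —, —, 320, —, 576, 587, 378, —, 235, 510]

6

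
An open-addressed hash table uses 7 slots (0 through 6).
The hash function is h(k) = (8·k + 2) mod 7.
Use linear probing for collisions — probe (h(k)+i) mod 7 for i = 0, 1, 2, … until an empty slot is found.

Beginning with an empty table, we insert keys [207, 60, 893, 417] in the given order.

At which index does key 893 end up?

207: h=6 => slot 6
60: h=6, probe 6,0 => slot 0
893: h=6, probe 6,0,1 => slot 1
417: h=6, probe 6,0,1,2 => slot 2
Table: [60, 893, 417, _, _, _, 207]

1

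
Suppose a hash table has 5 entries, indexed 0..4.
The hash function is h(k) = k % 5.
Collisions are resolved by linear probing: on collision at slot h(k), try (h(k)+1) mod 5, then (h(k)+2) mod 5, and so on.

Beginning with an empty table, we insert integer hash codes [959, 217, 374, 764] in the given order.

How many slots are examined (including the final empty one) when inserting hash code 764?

959 hashes to 4; slot 4 is free -> place at 4.
217 hashes to 2; slot 2 is free -> place at 2.
374 hashes to 4; 4 taken -> place at 0.
764 hashes to 4; 4,0 taken -> place at 1.
Table: [374, 764, 217, -, 959]

3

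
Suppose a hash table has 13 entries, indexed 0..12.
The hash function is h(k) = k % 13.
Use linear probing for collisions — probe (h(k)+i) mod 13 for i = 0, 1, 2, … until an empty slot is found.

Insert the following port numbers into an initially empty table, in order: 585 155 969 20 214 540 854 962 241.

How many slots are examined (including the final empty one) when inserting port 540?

3

585 hashes to 0; slot 0 is free → place at 0.
155 hashes to 12; slot 12 is free → place at 12.
969 hashes to 7; slot 7 is free → place at 7.
20 hashes to 7; 7 taken → place at 8.
214 hashes to 6; slot 6 is free → place at 6.
540 hashes to 7; 7,8 taken → place at 9.
854 hashes to 9; 9 taken → place at 10.
962 hashes to 0; 0 taken → place at 1.
241 hashes to 7; 7,8,9,10 taken → place at 11.
Table: [585, 962, —, —, —, —, 214, 969, 20, 540, 854, 241, 155]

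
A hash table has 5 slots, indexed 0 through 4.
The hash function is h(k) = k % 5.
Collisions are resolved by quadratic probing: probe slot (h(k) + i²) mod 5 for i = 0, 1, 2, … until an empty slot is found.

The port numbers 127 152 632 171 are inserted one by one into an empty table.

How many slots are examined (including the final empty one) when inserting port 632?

3

Insert 127: h=2, slot 2 empty → index 2.
Insert 152: h=2, slot 2 occupied → index 3.
Insert 632: h=2, slots 2,3 occupied → index 1.
Insert 171: h=1, slots 1,2 occupied → index 0.
Table: [171, 632, 127, 152, -]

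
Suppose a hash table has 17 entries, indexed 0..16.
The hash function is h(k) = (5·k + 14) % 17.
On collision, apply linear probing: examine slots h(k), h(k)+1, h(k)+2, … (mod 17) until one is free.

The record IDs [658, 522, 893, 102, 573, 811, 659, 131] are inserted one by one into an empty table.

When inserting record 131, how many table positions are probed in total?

658: h=6 => slot 6
522: h=6, probe 6,7 => slot 7
893: h=8 => slot 8
102: h=14 => slot 14
573: h=6, probe 6,7,8,9 => slot 9
811: h=6, probe 6,7,8,9,10 => slot 10
659: h=11 => slot 11
131: h=6, probe 6,7,8,9,10,11,12 => slot 12
Table: [—, —, —, —, —, —, 658, 522, 893, 573, 811, 659, 131, —, 102, —, —]

7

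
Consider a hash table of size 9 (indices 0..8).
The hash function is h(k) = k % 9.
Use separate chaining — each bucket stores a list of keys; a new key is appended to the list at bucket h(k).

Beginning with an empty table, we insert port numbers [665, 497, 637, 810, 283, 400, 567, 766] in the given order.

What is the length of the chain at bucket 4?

Insert 665: h=8, bucket 8 empty -> new chain.
Insert 497: h=2, bucket 2 empty -> new chain.
Insert 637: h=7, bucket 7 empty -> new chain.
Insert 810: h=0, bucket 0 empty -> new chain.
Insert 283: h=4, bucket 4 empty -> new chain.
Insert 400: h=4, bucket 4 nonempty -> append to chain.
Insert 567: h=0, bucket 0 nonempty -> append to chain.
Insert 766: h=1, bucket 1 empty -> new chain.
Final buckets:
0: 810 -> 567
1: 766
2: 497
3: -
4: 283 -> 400
5: -
6: -
7: 637
8: 665

2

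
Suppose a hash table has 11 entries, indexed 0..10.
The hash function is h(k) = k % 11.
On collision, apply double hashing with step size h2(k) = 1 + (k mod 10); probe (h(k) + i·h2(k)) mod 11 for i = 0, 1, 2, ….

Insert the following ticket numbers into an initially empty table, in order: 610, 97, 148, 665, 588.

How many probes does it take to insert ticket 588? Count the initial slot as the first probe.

3

Insert 610: h=5, slot 5 empty => index 5.
Insert 97: h=9, slot 9 empty => index 9.
Insert 148: h=5, h2=9, slot 5 occupied => index 3.
Insert 665: h=5, h2=6, slot 5 occupied => index 0.
Insert 588: h=5, h2=9, slots 5,3 occupied => index 1.
Table: [665, 588, —, 148, —, 610, —, —, —, 97, —]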